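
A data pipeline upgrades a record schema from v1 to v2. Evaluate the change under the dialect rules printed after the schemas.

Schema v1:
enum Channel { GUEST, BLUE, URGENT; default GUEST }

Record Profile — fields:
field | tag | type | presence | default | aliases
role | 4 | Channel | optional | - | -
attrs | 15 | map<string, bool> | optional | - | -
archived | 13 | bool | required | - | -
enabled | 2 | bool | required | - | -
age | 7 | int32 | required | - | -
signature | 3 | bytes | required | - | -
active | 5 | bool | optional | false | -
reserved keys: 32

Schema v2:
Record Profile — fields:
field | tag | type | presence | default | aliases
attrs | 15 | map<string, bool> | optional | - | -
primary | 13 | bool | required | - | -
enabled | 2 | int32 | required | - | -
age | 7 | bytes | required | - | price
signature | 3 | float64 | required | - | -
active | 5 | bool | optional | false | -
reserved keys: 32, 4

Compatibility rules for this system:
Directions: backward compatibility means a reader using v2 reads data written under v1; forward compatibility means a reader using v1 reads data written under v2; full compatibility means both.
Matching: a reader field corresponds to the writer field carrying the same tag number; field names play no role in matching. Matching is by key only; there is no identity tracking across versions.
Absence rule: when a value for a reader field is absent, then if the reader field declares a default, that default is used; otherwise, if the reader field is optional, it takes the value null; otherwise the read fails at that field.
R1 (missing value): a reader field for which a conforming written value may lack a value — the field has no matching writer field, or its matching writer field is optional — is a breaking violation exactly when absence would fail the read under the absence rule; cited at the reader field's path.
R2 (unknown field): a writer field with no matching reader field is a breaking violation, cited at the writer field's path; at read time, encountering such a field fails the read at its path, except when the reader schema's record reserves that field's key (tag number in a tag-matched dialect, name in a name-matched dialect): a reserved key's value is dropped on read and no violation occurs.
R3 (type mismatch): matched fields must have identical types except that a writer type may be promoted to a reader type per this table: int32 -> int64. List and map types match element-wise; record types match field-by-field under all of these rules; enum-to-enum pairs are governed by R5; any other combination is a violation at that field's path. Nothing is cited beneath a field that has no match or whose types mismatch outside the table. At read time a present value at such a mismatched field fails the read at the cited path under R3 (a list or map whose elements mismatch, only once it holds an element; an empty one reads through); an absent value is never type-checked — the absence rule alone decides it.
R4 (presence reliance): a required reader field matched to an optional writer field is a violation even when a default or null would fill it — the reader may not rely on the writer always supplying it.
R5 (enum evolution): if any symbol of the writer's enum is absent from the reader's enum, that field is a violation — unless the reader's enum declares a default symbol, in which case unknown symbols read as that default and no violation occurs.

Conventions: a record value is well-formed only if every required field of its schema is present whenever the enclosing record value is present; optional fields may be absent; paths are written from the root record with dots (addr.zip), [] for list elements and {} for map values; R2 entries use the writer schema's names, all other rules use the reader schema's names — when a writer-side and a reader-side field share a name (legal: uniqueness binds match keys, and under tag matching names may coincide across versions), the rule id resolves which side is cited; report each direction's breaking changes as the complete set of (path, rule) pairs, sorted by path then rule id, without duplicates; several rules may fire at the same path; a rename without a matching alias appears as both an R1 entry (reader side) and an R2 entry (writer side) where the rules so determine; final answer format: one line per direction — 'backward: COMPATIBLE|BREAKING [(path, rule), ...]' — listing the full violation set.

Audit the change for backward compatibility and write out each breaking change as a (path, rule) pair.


backward: BREAKING [(age, R3), (enabled, R3), (signature, R3)]

in Profile below, arrows point writer -> reader
backward analysis of Profile with v2 as reader and v1 as writer:
  attrs: paired with writer attrs (map<string, bool> -> map<string, bool>; writer optional)
  primary: paired with writer archived (bool -> bool; writer required)
  enabled: paired with writer enabled (bool -> int32; writer required)
  age: paired with writer age (int32 -> bytes; writer required)
  signature: paired with writer signature (bytes -> float64; writer required)
  active: paired with writer active (bool -> bool; writer optional)
  writer role: unknown to reader
  violation R3 at age
  violation R3 at enabled
  violation R3 at signature
  backward on Profile therefore BREAKING (3)
checking off the Profile differences that do not matter here:
  renamed field archived to primary in record Profile -> inert for the asked Profile verdict: nothing fires
  removed field role from record Profile (its key 4 joins the reserved list) -> inert for the asked Profile verdict: nothing fires


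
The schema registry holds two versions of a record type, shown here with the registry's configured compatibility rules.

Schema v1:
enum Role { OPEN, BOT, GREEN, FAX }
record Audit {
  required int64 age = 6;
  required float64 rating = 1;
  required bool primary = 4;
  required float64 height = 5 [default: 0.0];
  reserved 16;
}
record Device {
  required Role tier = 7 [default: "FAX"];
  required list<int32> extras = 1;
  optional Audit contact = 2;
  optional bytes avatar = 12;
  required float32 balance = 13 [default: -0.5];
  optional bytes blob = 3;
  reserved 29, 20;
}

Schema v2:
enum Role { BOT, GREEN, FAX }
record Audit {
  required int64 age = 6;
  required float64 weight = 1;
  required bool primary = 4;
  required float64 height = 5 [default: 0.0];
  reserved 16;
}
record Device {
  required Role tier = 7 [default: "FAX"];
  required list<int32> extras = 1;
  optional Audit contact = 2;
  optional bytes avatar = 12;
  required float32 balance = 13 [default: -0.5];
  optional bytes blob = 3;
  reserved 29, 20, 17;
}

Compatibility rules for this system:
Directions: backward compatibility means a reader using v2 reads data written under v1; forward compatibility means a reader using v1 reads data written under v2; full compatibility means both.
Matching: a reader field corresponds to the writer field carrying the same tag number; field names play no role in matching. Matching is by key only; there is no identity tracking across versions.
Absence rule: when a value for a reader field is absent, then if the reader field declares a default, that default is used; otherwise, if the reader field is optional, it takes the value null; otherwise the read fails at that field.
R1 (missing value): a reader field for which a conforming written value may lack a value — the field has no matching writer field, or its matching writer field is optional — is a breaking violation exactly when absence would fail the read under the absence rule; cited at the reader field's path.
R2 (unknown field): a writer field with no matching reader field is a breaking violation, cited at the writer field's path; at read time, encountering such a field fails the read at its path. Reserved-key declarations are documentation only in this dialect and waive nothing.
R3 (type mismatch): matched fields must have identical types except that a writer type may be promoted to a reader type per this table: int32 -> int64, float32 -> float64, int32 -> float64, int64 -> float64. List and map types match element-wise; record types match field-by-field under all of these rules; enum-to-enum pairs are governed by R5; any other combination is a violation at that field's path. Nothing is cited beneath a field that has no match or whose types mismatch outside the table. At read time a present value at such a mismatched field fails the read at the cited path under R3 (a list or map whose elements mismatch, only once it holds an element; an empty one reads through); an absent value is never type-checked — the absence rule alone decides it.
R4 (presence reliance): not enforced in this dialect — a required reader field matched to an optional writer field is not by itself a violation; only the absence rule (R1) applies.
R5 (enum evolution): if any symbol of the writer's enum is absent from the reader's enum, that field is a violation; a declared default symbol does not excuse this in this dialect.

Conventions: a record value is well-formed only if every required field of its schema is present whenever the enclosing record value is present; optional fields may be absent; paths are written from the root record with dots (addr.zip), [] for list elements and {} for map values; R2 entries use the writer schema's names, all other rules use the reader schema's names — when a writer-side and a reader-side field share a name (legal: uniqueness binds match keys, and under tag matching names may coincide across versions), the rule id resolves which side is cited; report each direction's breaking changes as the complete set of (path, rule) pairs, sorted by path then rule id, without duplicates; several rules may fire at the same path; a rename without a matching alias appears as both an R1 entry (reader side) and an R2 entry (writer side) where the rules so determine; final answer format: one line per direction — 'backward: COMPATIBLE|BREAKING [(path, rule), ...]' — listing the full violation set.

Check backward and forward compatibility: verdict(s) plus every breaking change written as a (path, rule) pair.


backward: BREAKING [(tier, R5)]; forward: COMPATIBLE []

in Device below, arrows point writer -> reader
checking backward for Device: reader v2 against writer v1:
  writer required, Role -> Role: reader tier maps from writer tier
  writer required, list<int32> -> list<int32>: reader extras maps from writer extras
  writer optional, Audit -> Audit: reader contact maps from writer contact
  writer optional, bytes -> bytes: reader avatar maps from writer avatar
  writer required, float32 -> float32: reader balance maps from writer balance
  writer optional, bytes -> bytes: reader blob maps from writer blob
  writer required, int64 -> int64: reader contact.age maps from writer contact.age
  writer required, float64 -> float64: reader contact.weight maps from writer contact.rating
  writer required, bool -> bool: reader contact.primary maps from writer contact.primary
  writer required, float64 -> float64: reader contact.height maps from writer contact.height
  violation R5 at tier
  => backward: BREAKING (1)
checking forward for Device: reader v1 against writer v2:
  writer required, Role -> Role: reader tier maps from writer tier
  writer required, list<int32> -> list<int32>: reader extras maps from writer extras
  writer optional, Audit -> Audit: reader contact maps from writer contact
  writer optional, bytes -> bytes: reader avatar maps from writer avatar
  writer required, float32 -> float32: reader balance maps from writer balance
  writer optional, bytes -> bytes: reader blob maps from writer blob
  writer required, int64 -> int64: reader contact.age maps from writer contact.age
  writer required, float64 -> float64: reader contact.rating maps from writer contact.weight
  writer required, bool -> bool: reader contact.primary maps from writer contact.primary
  writer required, float64 -> float64: reader contact.height maps from writer contact.height
  => no violations; forward on Device: COMPATIBLE


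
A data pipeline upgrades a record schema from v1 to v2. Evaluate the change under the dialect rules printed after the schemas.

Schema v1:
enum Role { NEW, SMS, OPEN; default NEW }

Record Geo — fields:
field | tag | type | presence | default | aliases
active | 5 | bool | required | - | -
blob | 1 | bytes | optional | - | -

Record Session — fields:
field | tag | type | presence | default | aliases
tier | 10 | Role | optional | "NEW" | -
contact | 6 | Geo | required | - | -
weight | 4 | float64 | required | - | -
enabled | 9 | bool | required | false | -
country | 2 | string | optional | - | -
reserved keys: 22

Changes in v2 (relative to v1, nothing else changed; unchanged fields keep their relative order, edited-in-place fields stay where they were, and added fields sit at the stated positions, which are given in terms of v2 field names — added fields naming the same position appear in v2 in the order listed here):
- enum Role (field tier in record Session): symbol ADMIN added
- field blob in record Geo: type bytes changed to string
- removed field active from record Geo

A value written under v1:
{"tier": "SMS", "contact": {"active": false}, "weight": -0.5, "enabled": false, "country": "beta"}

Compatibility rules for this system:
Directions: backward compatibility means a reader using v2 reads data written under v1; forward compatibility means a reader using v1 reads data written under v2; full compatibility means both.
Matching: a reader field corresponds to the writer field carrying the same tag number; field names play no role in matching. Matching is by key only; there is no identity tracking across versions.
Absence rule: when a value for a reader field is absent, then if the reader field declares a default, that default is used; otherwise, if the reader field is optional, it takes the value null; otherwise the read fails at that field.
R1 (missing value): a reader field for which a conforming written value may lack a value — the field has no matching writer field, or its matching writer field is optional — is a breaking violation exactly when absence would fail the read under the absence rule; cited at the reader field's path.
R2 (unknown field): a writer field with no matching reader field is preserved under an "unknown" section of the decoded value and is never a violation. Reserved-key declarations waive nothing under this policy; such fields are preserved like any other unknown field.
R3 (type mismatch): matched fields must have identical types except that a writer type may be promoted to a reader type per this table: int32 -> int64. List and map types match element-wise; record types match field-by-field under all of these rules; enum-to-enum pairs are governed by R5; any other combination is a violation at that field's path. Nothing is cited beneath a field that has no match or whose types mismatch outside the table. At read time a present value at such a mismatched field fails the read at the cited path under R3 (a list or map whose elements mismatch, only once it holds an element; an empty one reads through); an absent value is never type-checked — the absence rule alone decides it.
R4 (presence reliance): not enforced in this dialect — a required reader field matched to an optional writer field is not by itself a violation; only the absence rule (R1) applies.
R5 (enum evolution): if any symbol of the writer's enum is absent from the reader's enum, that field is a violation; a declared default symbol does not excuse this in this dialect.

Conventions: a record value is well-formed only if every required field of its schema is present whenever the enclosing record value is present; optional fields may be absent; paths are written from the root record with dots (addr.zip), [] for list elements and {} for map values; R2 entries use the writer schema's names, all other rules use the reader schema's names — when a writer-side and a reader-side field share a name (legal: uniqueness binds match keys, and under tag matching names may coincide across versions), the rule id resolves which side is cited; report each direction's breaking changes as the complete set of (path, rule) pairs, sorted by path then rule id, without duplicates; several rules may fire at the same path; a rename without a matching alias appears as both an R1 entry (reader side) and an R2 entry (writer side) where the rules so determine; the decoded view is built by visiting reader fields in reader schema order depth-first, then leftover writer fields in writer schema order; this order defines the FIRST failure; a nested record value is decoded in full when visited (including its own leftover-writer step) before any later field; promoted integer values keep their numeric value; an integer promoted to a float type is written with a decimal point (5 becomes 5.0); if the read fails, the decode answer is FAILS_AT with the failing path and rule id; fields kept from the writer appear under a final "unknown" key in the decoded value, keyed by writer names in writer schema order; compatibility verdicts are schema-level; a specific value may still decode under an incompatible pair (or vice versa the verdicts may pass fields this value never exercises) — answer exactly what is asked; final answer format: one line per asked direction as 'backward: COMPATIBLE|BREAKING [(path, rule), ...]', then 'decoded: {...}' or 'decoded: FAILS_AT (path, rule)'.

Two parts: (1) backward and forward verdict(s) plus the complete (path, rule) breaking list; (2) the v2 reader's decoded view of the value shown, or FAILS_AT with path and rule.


each type pair in Session: writer, then reader
backward pass over Session, reader schema v2, writer schema v1:
  tier: paired with writer tier (Role -> Role; writer optional)
  contact: paired with writer contact (Geo -> Geo; writer required)
  weight: paired with writer weight (float64 -> float64; writer required)
  enabled: paired with writer enabled (bool -> bool; writer required)
  country: paired with writer country (string -> string; writer optional)
  contact.blob: paired with writer contact.blob (bytes -> string; writer optional)
  writer field contact.active has no reader counterpart
  breaking: (contact.blob, R3)
  => 1 violation(s): backward is BREAKING for Session
forward pass over Session, reader schema v1, writer schema v2:
  tier: paired with writer tier (Role -> Role; writer optional)
  contact: paired with writer contact (Geo -> Geo; writer required)
  weight: paired with writer weight (float64 -> float64; writer required)
  enabled: paired with writer enabled (bool -> bool; writer required)
  country: paired with writer country (string -> string; writer optional)
  contact.active: no writer match
  contact.blob: paired with writer contact.blob (string -> bytes; writer optional)
  breaking: (contact.active, R1)
  breaking: (contact.blob, R3)
  breaking: (tier, R5)
  => 3 violation(s): forward is BREAKING for Session
decode (reader v2):
  tier := "SMS"
  contact.blob := null (missing; optional => null)
  writer contact.active: kept under "unknown"
  weight := -0.5
  enabled := false
  country := "beta"
  => decoded: {"tier": "SMS", "contact": {"blob": null, "unknown": {"active": false}}, "weight": -0.5, "enabled": false, "country": "beta"}

backward: BREAKING [(contact.blob, R3)]; forward: BREAKING [(contact.active, R1), (contact.blob, R3), (tier, R5)]; decoded: {"tier": "SMS", "contact": {"blob": null, "unknown": {"active": false}}, "weight": -0.5, "enabled": false, "country": "beta"}


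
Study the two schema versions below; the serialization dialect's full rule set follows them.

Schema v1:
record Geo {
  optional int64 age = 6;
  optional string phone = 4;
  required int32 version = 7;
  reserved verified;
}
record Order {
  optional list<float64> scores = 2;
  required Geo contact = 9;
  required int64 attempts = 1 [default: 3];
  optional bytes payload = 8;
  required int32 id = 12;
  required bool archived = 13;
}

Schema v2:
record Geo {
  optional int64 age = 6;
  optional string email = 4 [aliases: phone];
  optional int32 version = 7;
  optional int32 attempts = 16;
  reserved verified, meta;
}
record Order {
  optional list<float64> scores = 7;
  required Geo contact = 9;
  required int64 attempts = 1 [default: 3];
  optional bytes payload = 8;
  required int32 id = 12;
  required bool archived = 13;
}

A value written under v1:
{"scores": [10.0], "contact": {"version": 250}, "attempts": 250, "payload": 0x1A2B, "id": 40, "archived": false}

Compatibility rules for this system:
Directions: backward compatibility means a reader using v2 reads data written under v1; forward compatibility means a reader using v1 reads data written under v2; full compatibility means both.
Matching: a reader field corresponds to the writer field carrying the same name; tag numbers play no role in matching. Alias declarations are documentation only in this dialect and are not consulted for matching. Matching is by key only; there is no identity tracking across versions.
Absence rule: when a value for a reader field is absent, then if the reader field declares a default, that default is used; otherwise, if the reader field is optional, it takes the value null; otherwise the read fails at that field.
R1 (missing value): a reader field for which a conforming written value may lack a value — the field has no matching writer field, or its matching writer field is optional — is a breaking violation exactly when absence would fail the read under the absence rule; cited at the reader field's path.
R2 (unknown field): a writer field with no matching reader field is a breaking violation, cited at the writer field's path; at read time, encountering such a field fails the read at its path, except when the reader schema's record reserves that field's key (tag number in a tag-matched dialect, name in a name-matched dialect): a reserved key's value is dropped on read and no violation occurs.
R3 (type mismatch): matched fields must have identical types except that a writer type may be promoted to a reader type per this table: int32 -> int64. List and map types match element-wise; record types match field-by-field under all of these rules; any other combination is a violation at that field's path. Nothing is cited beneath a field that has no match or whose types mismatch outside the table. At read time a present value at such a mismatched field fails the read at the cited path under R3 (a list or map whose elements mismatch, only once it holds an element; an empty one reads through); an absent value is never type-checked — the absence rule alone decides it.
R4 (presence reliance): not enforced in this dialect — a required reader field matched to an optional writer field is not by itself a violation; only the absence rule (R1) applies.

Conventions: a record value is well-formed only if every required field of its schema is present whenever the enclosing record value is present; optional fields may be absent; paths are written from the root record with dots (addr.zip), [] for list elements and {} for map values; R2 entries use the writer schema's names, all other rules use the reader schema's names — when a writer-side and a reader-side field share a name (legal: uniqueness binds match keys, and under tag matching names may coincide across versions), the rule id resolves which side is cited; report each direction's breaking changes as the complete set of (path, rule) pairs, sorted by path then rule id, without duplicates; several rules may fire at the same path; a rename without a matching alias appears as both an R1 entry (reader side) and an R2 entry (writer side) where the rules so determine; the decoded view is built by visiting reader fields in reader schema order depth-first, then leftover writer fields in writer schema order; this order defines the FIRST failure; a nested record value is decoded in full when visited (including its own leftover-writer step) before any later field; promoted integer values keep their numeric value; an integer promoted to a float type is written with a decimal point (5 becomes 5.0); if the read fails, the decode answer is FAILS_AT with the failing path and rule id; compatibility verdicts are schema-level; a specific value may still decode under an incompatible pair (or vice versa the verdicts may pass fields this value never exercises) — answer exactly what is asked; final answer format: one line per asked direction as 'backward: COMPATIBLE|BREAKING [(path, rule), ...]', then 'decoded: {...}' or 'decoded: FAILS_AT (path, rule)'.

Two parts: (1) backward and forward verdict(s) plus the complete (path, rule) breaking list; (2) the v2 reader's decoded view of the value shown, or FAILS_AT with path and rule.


backward: BREAKING [(contact.phone, R2)]; forward: BREAKING [(contact.attempts, R2), (contact.email, R2), (contact.version, R1)]; decoded: {"scores": [10.0], "contact": {"age": null, "email": null, "version": 250, "attempts": null}, "attempts": 250, "payload": 0x1A2B, "id": 40, "archived": false}

the writer's type comes first in each Order pair
backward analysis of Order with v2 as reader and v1 as writer:
  scores <- scores (list<float64> -> list<float64>, writer optional)
  contact <- contact (Geo -> Geo, writer required)
  attempts <- attempts (int64 -> int64, writer required)
  payload <- payload (bytes -> bytes, writer optional)
  id <- id (int32 -> int32, writer required)
  archived <- archived (bool -> bool, writer required)
  contact.age <- contact.age (int64 -> int64, writer optional)
  contact.email: no writer-side match
  contact.version <- contact.version (int32 -> int32, writer required)
  contact.attempts: no writer-side match
  writer contact.phone: unknown to reader
  R2 fires at contact.phone
  => backward verdict for Order: BREAKING, 1 violation(s)
forward analysis of Order with v1 as reader and v2 as writer:
  scores <- scores (list<float64> -> list<float64>, writer optional)
  contact <- contact (Geo -> Geo, writer required)
  attempts <- attempts (int64 -> int64, writer required)
  payload <- payload (bytes -> bytes, writer optional)
  id <- id (int32 -> int32, writer required)
  archived <- archived (bool -> bool, writer required)
  contact.age <- contact.age (int64 -> int64, writer optional)
  contact.phone: no writer-side match
  contact.version <- contact.version (int32 -> int32, writer optional)
  writer contact.email: unknown to reader
  writer contact.attempts: unknown to reader
  R2 fires at contact.attempts
  R2 fires at contact.email
  R1 fires at contact.version
  => forward verdict for Order: BREAKING, 3 violation(s)
decode walk for Order under reader schema v2:
  scores := [10.0]
  contact.age := null (not supplied -> null)
  contact.email := null (not supplied -> null)
  contact.version := 250
  contact.attempts := null (not supplied -> null)
  attempts := 250
  payload := 0x1A2B
  id := 40
  archived := false
  => decoded: {"scores": [10.0], "contact": {"age": null, "email": null, "version": 250, "attempts": null}, "attempts": 250, "payload": 0x1A2B, "id": 40, "archived": false}


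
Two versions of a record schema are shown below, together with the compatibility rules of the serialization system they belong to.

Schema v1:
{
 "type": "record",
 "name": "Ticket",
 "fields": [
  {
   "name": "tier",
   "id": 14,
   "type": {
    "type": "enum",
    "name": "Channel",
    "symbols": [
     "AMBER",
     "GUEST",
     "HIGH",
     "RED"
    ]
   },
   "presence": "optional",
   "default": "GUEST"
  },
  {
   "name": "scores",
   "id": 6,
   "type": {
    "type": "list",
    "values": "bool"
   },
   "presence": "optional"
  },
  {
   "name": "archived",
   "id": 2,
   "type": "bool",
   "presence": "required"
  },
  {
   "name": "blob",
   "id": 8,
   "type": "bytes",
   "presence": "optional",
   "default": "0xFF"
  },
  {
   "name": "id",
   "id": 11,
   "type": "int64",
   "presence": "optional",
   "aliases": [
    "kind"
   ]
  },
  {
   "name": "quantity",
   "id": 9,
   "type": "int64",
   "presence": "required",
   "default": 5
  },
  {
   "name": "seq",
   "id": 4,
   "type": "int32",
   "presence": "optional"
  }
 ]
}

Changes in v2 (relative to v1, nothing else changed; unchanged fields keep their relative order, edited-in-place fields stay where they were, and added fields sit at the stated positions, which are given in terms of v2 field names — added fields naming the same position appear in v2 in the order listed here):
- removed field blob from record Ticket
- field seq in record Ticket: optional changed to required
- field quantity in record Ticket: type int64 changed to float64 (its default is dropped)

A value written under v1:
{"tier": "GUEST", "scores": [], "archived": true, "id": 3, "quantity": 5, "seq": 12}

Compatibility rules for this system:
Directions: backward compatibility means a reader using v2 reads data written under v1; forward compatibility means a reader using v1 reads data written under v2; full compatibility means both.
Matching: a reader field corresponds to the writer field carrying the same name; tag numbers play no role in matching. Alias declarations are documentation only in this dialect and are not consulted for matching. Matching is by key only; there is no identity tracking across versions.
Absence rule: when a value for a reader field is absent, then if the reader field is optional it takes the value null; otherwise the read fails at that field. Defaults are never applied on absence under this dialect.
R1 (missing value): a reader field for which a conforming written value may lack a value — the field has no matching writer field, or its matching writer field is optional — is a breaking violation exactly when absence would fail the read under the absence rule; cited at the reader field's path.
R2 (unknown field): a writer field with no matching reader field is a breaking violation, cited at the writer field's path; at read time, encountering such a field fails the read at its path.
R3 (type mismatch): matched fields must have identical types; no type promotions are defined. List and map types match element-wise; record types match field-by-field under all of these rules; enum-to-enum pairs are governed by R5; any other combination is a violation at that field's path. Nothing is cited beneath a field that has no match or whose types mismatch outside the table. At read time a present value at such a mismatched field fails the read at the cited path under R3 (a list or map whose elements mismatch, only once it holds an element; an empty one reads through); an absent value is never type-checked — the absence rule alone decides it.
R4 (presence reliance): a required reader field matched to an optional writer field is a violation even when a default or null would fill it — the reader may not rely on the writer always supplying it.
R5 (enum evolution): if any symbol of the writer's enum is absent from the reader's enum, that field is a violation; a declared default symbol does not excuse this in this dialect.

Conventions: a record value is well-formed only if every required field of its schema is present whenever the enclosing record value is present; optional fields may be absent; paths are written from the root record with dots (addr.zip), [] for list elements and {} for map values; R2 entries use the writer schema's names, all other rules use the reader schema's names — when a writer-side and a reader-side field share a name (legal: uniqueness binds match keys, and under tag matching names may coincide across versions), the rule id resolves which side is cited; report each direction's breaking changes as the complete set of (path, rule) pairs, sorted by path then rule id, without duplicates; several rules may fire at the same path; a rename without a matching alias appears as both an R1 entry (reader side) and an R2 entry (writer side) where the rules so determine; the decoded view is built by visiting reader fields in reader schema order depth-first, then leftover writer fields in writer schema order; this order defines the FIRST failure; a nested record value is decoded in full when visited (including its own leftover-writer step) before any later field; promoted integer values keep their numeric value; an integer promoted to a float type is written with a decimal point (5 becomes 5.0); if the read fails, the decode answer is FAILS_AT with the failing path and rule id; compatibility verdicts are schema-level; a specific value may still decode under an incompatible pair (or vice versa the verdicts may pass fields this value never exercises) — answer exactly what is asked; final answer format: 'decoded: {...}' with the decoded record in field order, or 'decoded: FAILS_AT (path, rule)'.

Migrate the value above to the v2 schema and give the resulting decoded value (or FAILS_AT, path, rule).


in Ticket below, arrows point writer -> reader
migrating the Ticket value to v2:
  tier := "GUEST"
  scores := []
  archived := true
  id := 3
  read fails at quantity under R3
  => FAILS_AT (quantity, R3)
ruling out the remaining Ticket differences:
  removed field blob from record Ticket -> affects the rule determinations only; this particular Ticket value decodes identically
  field seq in record Ticket: optional changed to required -> affects the rule determinations only; this particular Ticket value decodes identically

decoded: FAILS_AT (quantity, R3)


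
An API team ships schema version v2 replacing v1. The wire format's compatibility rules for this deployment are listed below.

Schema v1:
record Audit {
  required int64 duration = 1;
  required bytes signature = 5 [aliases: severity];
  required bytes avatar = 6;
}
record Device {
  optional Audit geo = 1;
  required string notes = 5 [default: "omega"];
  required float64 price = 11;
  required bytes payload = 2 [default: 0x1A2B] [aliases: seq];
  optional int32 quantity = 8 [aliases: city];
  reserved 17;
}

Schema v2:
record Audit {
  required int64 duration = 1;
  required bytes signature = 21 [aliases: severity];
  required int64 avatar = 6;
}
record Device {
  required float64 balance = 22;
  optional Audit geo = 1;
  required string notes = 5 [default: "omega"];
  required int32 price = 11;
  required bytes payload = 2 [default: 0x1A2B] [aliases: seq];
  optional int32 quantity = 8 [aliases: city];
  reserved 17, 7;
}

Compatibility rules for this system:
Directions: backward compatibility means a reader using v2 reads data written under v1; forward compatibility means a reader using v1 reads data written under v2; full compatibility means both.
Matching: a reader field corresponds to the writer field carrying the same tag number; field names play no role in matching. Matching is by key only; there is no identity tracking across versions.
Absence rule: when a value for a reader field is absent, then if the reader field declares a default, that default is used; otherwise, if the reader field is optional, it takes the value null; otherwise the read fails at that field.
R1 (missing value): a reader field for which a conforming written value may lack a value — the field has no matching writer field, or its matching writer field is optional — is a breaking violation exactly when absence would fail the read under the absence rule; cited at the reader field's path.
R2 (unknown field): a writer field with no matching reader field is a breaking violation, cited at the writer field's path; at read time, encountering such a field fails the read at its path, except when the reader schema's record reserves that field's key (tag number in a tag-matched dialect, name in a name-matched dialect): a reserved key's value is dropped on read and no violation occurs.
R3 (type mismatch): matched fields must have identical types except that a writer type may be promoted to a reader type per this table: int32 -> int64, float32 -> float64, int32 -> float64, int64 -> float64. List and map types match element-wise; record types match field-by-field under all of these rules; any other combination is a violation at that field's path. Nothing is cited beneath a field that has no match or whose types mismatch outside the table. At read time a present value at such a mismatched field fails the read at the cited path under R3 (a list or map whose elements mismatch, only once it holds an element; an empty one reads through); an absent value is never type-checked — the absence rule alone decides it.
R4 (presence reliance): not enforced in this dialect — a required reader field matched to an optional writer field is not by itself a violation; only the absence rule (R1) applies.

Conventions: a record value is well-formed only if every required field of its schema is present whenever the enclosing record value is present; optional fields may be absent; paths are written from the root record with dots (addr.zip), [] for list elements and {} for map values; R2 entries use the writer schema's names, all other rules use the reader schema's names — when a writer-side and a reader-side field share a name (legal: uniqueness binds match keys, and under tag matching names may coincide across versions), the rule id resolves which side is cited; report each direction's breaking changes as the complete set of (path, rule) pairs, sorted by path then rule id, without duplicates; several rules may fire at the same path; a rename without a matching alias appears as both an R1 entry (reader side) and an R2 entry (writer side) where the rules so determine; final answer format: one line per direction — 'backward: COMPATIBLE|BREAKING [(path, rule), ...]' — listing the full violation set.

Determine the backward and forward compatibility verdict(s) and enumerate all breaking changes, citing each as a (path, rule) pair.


backward: BREAKING [(balance, R1), (geo.avatar, R3), (geo.signature, R1), (geo.signature, R2), (price, R3)]; forward: BREAKING [(balance, R2), (geo.avatar, R3), (geo.signature, R1), (geo.signature, R2)]

in Device below, arrows point writer -> reader
backward on Device — v2 reading data written by v1:
  balance: no writer-side match
  writer optional, Audit -> Audit: reader geo maps from writer geo
  writer required, string -> string: reader notes maps from writer notes
  writer required, float64 -> int32: reader price maps from writer price
  writer required, bytes -> bytes: reader payload maps from writer payload
  writer optional, int32 -> int32: reader quantity maps from writer quantity
  writer required, int64 -> int64: reader geo.duration maps from writer geo.duration
  geo.signature: no writer-side match
  writer required, bytes -> int64: reader geo.avatar maps from writer geo.avatar
  writer geo.signature: unknown to reader
  violation R1 at balance
  violation R3 at geo.avatar
  violation R1 at geo.signature
  violation R2 at geo.signature
  violation R3 at price
  => backward verdict for Device: BREAKING, 5 violation(s)
forward on Device — v1 reading data written by v2:
  writer optional, Audit -> Audit: reader geo maps from writer geo
  writer required, string -> string: reader notes maps from writer notes
  writer required, int32 -> float64: reader price maps from writer price
  writer required, bytes -> bytes: reader payload maps from writer payload
  writer optional, int32 -> int32: reader quantity maps from writer quantity
  writer balance: unknown to reader
  writer required, int64 -> int64: reader geo.duration maps from writer geo.duration
  geo.signature: no writer-side match
  writer required, int64 -> bytes: reader geo.avatar maps from writer geo.avatar
  writer geo.signature: unknown to reader
  violation R2 at balance
  violation R3 at geo.avatar
  violation R1 at geo.signature
  violation R2 at geo.signature
  => forward verdict for Device: BREAKING, 4 violation(s)


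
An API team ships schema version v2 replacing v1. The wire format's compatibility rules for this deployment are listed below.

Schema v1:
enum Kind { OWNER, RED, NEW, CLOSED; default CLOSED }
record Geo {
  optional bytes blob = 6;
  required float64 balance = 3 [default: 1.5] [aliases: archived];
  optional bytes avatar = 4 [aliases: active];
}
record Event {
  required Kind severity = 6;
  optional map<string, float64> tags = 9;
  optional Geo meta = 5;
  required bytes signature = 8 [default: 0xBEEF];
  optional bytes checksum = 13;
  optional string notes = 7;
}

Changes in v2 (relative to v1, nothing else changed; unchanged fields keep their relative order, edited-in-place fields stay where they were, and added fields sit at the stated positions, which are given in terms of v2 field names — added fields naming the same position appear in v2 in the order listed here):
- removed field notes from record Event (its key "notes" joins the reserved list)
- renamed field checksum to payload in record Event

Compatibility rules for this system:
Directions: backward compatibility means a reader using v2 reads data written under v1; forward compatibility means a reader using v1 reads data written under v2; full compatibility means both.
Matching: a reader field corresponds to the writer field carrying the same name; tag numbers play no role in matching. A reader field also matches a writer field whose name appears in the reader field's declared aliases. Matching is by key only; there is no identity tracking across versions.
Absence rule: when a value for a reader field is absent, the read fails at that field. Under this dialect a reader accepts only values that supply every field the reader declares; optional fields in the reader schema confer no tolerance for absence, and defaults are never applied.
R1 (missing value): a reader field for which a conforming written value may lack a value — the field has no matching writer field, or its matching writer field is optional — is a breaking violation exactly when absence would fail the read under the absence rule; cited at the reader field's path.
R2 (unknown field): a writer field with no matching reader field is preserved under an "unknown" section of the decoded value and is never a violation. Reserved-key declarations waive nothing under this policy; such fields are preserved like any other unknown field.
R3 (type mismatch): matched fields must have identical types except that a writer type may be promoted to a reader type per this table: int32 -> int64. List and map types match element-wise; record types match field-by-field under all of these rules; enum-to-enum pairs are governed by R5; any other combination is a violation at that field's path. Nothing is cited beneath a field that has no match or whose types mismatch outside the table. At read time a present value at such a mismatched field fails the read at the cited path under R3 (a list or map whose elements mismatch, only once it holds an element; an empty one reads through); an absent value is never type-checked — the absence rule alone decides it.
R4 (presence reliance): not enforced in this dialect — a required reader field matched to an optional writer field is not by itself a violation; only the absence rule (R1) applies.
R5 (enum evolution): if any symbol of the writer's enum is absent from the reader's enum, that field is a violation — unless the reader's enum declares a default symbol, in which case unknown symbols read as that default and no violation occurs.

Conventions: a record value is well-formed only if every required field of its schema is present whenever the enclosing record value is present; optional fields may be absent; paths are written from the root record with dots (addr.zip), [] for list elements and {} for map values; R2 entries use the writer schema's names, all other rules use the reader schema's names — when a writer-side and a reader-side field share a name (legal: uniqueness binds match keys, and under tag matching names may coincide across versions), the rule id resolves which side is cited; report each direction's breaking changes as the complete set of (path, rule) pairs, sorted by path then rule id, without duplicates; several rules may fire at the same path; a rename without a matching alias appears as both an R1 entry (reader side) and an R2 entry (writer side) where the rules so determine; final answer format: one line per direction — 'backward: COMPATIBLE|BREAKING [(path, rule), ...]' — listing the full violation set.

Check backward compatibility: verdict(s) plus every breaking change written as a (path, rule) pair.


backward: BREAKING [(meta, R1), (meta.avatar, R1), (meta.blob, R1), (payload, R1), (tags, R1)]

arrows below run writer -> reader for Event
checking backward for Event: reader v2 against writer v1:
  Kind -> Kind, writer required: severity aligns to severity
  map<string, float64> -> map<string, float64>, writer optional: tags aligns to tags
  Geo -> Geo, writer optional: meta aligns to meta
  bytes -> bytes, writer required: signature aligns to signature
  no writer field matches reader payload
  checksum (writer side), unknown to reader
  notes (writer side), unknown to reader
  bytes -> bytes, writer optional: meta.blob aligns to meta.blob
  float64 -> float64, writer required: meta.balance aligns to meta.balance
  bytes -> bytes, writer optional: meta.avatar aligns to meta.avatar
  rule R1 violated at meta
  rule R1 violated at meta.avatar
  rule R1 violated at meta.blob
  rule R1 violated at payload
  rule R1 violated at tags
  => backward verdict for Event: BREAKING, 5 violation(s)
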